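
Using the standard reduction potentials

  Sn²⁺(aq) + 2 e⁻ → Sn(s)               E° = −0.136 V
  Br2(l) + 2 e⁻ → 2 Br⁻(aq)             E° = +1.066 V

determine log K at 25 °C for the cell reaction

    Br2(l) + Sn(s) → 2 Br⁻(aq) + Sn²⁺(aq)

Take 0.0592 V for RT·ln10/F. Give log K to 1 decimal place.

log K = 40.6

The Br₂/Br⁻ couple is reduced (cathode); E°cell = +1.066 − (−0.136) = +1.202 V with n = 2.
At equilibrium E = 0, so log K = nE°cell / 0.0592 = (2)(+1.202) / 0.0592 = 40.6.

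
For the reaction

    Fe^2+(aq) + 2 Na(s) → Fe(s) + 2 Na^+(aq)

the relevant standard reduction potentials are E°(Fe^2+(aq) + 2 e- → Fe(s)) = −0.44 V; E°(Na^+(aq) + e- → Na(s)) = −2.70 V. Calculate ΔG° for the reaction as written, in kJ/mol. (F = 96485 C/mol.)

−436 kJ/mol

In the reaction as written Fe^2+(aq) is reduced, so the Fe²⁺/Fe couple is the cathode and Na⁺/Na is the anode.
E°cell = −0.44 − (−2.70) = +2.26 V; balancing electrons gives n = 2.
ΔG° = −nFE°cell = −(2)(96485)(+2.26) J/mol = −436 kJ/mol.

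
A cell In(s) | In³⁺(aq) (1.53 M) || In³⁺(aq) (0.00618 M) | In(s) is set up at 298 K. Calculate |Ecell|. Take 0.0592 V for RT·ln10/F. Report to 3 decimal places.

For a concentration cell E°cell = 0, since both electrodes use the same couple.
The compartment with the higher In³⁺(aq) concentration (1.53 M) acts as the cathode; ions are reduced there and produced at the dilute (0.00618 M) anode.
With n = 3, Ecell = −(0.0592/3)·log([dilute]/[conc]) = −(0.0592/3)·log(0.00618/1.53) = +0.047 V.

0.047 V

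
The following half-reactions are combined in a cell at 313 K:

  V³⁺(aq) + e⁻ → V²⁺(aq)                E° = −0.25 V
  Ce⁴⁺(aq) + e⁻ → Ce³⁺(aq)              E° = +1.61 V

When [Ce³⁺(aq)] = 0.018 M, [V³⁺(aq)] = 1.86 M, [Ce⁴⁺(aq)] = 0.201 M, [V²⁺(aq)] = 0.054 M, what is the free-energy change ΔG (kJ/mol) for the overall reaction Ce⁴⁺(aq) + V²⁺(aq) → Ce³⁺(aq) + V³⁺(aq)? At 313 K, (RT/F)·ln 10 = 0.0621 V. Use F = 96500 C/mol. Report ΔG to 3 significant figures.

The standard cell potential is +1.61 − (−0.25) = +1.86 V, with n = 1 electron in the balanced equation.
Q = ([Ce³⁺(aq)]·[V³⁺(aq)]) / ([Ce⁴⁺(aq)]·[V²⁺(aq)]) = 3.08, so log Q = 0.489 and E = +1.86 − (0.0621/1)(0.489) = +1.8296 V.
Then ΔG = −nFE = −1 × 96500 × +1.8296 J/mol = −177 kJ/mol.

−177 kJ/mol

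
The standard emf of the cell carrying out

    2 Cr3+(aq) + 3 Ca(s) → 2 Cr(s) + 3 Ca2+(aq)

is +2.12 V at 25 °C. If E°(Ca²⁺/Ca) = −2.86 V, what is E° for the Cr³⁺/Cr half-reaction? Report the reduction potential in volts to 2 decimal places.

−0.74 V

In the reaction as written the Cr³⁺/Cr couple is reduced (cathode) and Ca²⁺/Ca is oxidized (anode), so E°cell = E°(Cr³⁺/Cr) − E°(Ca²⁺/Ca).
E°(Cr³⁺/Cr) = E°cell + E°(anode) = +2.12 + (−2.86) = −0.74 V.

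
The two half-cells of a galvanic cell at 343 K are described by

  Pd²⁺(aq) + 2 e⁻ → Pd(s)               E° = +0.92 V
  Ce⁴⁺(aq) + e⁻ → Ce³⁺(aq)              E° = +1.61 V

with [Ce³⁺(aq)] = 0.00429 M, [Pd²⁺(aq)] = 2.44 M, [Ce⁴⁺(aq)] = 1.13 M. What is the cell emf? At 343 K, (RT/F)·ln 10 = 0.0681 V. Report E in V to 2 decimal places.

+0.84 V

Since E°(Ce⁴⁺/Ce³⁺) > E°(Pd²⁺/Pd), Ce⁴⁺/Ce³⁺ serves as the cathode.
E°cell = E°cat − E°an = +1.61 − (+0.92) = +0.69 V; n = 2.
For the overall reaction 2 Ce⁴⁺(aq) + Pd(s) → 2 Ce³⁺(aq) + Pd²⁺(aq), Q = ([Ce³⁺(aq)]^2·[Pd²⁺(aq)]) / [Ce⁴⁺(aq)]^2 = 3.52×10^−5, giving log Q = −4.454.
E = E° − (0.0681/n)·log Q = +0.69 − (0.0681/2)(−4.454) = +0.84 V.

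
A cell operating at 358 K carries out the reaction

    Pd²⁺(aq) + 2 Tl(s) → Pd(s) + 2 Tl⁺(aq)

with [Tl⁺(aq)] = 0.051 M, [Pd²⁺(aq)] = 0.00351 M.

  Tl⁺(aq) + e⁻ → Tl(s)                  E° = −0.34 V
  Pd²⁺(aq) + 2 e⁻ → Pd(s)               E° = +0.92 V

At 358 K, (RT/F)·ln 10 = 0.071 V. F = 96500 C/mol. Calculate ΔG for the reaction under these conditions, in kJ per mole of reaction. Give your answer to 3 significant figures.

−244 kJ/mol

E°cell = +0.92 − (−0.34) = +1.26 V; the balanced reaction transfers n = 2 electrons.
The reaction quotient is [Tl⁺(aq)]^2 / [Pd²⁺(aq)] = 0.741; by Nernst, E = +1.26 − (0.071/2)(−0.130) = +1.2646 V.
Then ΔG = −nFE = −2 × 96500 × +1.2646 J/mol = −244 kJ/mol.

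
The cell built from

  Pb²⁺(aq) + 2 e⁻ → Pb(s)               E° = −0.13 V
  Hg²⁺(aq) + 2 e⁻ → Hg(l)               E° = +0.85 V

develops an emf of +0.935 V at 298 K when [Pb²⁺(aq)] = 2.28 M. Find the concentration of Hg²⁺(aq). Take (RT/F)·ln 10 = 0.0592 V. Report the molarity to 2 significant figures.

With Hg²⁺/Hg at the cathode and Pb²⁺/Pb at the anode, E°cell = +0.85 − (−0.13) = +0.98 V (n = 2).
From the Nernst equation, log Q = n(E° − E)/0.0592 = 2·(+0.98 − (+0.935))/0.0592 = 1.520.
Balancing electrons gives Hg²⁺(aq) + Pb(s) → Hg(l) + Pb²⁺(aq); thus Q = [Pb²⁺(aq)] / [Hg²⁺(aq)].
Solving for the unknown gives log [Hg²⁺(aq)] = −1.162, so [Hg²⁺(aq)] ≈ 0.069 M.

0.069 M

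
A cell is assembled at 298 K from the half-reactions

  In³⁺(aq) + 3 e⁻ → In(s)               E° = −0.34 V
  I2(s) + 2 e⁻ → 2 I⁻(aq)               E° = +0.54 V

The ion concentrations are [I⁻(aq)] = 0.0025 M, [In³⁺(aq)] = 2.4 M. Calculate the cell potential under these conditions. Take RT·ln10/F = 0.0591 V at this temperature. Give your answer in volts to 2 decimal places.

+1.03 V

The I₂/I⁻ couple has the more positive E°, so it is the cathode; In³⁺/In is the anode.
The standard potential is +0.54 − (−0.34) = +0.88 V and the balanced reaction transfers n = 6 electrons.
Balancing gives 3 I2(s) + 2 In(s) → 6 I⁻(aq) + 2 In³⁺(aq); hence Q = [I⁻(aq)]^6·[In³⁺(aq)]^2 = 1.41×10^−15 (log Q = −14.852).
By the Nernst equation, E = +0.88 − (0.0591/6)·(−14.852) = +1.03 V.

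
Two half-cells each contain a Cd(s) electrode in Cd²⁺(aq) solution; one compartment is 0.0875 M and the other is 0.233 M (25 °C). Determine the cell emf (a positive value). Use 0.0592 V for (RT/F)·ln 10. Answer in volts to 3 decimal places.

0.013 V

For a concentration cell E°cell = 0, since both electrodes use the same couple.
The compartment with the higher Cd²⁺(aq) concentration (0.233 M) acts as the cathode; ions are reduced there and produced at the dilute (0.0875 M) anode.
With n = 2, Ecell = −(0.0592/2)·log([dilute]/[conc]) = −(0.0592/2)·log(0.0875/0.233) = +0.013 V.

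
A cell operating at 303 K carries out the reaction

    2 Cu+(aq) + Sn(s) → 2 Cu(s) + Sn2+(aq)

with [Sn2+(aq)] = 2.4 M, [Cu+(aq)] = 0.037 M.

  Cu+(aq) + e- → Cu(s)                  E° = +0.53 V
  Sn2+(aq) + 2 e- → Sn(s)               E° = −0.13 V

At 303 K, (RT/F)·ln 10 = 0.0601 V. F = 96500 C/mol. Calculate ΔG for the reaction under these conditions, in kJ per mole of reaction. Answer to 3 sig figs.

−109 kJ/mol

With Cu⁺/Cu reduced at the cathode, E°cell = +0.53 − (−0.13) = +0.66 V and n = 2.
The reaction quotient is [Sn2+(aq)] / [Cu+(aq)]^2 = 1.75×10^3; by Nernst, E = +0.66 − (0.0601/2)(3.244) = +0.5625 V.
ΔG = −nFE = −(2)(96500)(+0.5625) J/mol = −109 kJ/mol.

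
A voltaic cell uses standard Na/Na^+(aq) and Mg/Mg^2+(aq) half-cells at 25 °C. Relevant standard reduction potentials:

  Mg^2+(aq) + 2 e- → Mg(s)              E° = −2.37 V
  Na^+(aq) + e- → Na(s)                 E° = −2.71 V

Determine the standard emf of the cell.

+0.34 V

Of the two couples in this cell, the one with the more positive reduction potential is reduced at the cathode: here that is Mg²⁺/Mg (−2.37 V); Na⁺/Na (−2.71 V) is the anode.
E°cell = E°(cathode) − E°(anode) = −2.37 − (−2.71) = +0.34 V.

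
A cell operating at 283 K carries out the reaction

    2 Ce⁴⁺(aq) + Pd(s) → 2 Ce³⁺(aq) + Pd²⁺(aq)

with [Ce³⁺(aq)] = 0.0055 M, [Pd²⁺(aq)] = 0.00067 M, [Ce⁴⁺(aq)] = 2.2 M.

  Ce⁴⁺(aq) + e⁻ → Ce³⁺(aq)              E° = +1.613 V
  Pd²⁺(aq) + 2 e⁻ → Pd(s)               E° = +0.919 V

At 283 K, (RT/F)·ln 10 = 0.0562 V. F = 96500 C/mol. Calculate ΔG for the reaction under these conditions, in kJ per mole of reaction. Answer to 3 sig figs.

E°cell = +1.613 − (+0.919) = +0.694 V; the balanced reaction transfers n = 2 electrons.
The reaction quotient is ([Ce³⁺(aq)]^2·[Pd²⁺(aq)]) / [Ce⁴⁺(aq)]^2 = 4.19×10^−9; by Nernst, E = +0.694 − (0.0562/2)(−8.378) = +0.9294 V.
Then ΔG = −nFE = −2 × 96500 × +0.9294 J/mol = −179 kJ/mol.

−179 kJ/mol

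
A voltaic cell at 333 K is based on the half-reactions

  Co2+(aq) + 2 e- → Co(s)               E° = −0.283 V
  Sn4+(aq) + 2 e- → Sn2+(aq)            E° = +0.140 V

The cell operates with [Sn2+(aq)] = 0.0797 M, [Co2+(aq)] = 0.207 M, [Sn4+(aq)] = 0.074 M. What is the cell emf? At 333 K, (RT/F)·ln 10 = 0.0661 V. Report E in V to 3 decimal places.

+0.445 V

Sn⁴⁺/Sn²⁺ is reduced (cathode, E° = +0.140 V) and Co²⁺/Co is oxidized (anode).
E°cell = +0.140 − (−0.283) = +0.423 V, with n = 2 electrons transferred.
The balanced reaction is Sn4+(aq) + Co(s) → Sn2+(aq) + Co2+(aq), so Q = ([Sn2+(aq)]·[Co2+(aq)]) / [Sn4+(aq)] = 0.223 and log Q = −0.652.
By the Nernst equation, E = +0.423 − (0.0661/2)·(−0.652) = +0.445 V.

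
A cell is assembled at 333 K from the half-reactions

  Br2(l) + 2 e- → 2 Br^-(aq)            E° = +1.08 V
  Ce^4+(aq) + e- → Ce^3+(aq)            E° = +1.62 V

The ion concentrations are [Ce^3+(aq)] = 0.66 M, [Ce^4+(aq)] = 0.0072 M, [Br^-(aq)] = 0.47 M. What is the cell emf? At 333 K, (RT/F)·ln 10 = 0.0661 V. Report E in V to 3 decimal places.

+0.389 V

Ce⁴⁺/Ce³⁺ is reduced (cathode, E° = +1.62 V) and Br₂/Br⁻ is oxidized (anode).
E°cell = E°cat − E°an = +1.62 − (+1.08) = +0.54 V; n = 2.
Balancing gives 2 Ce^4+(aq) + 2 Br^-(aq) → 2 Ce^3+(aq) + Br2(l); hence Q = [Ce^3+(aq)]^2 / ([Ce^4+(aq)]^2·[Br^-(aq)]^2) = 3.8×10^4 (log Q = 4.580).
By the Nernst equation, E = +0.54 − (0.0661/2)·(4.580) = +0.389 V.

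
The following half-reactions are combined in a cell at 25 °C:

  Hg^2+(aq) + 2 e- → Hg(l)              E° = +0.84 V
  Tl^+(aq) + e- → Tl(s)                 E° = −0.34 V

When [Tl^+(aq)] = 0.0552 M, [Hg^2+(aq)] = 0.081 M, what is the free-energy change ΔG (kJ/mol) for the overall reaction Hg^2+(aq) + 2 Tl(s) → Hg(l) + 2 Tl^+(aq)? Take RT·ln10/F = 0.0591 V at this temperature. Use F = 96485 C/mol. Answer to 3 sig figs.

With Hg²⁺/Hg reduced at the cathode, E°cell = +0.84 − (−0.34) = +1.18 V and n = 2.
Here Q = [Tl^+(aq)]^2 / [Hg^2+(aq)] = 0.0376 (log Q = −1.425), giving E = +1.18 − (0.0591/2)·(−1.425) = +1.2221 V.
Finally ΔG = −nFE = −(2)(96485 C/mol)(+1.2221 V) = −236 kJ/mol.

−236 kJ/mol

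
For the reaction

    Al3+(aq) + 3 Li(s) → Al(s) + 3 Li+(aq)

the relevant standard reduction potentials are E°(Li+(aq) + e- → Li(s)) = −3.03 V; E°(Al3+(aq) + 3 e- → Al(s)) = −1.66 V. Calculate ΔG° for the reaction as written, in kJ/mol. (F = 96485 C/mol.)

−397 kJ/mol

In the reaction as written Al3+(aq) is reduced, so the Al³⁺/Al couple is the cathode and Li⁺/Li is the anode.
E°cell = −1.66 − (−3.03) = +1.37 V; balancing electrons gives n = 3.
ΔG° = −nFE°cell = −(3)(96485)(+1.37) J/mol = −397 kJ/mol.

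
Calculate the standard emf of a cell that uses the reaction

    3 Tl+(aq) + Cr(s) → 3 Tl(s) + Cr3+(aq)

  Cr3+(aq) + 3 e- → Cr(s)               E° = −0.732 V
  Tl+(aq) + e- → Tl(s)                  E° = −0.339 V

+0.393 V

Tl+(aq) gains electrons, so the Tl⁺/Tl couple is the cathode; the Cr³⁺/Cr couple is the anode.
E°cell = E°(cathode) − E°(anode) = −0.339 − (−0.732) = +0.393 V.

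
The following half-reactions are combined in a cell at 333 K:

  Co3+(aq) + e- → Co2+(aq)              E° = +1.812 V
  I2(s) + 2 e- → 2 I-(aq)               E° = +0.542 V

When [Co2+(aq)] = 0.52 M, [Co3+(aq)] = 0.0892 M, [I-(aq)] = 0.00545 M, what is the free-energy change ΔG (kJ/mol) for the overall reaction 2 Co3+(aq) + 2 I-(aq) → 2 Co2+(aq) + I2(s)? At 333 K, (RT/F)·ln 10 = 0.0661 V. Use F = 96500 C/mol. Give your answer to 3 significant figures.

The standard cell potential is +1.812 − (+0.542) = +1.270 V, with n = 2 electrons in the balanced equation.
The reaction quotient is [Co2+(aq)]^2 / ([Co3+(aq)]^2·[I-(aq)]^2) = 1.14×10^6; by Nernst, E = +1.270 − (0.0661/2)(6.058) = +1.0698 V.
Finally ΔG = −nFE = −(2)(96500 C/mol)(+1.0698 V) = −206 kJ/mol.

−206 kJ/mol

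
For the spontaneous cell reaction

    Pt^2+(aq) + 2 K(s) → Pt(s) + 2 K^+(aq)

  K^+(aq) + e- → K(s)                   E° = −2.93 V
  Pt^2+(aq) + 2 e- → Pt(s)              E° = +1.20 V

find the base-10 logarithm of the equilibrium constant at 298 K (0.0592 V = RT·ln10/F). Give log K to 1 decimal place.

log K = 139.5

The Pt²⁺/Pt couple is reduced (cathode); E°cell = +1.20 − (−2.93) = +4.13 V with n = 2.
At equilibrium E = 0, so log K = nE°cell / 0.0592 = (2)(+4.13) / 0.0592 = 139.5.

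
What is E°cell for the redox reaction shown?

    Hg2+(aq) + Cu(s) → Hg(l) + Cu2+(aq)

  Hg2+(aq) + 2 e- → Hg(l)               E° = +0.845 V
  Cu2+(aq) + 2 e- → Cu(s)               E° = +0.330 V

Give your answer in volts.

Hg2+(aq) gains electrons, so the Hg²⁺/Hg couple is the cathode; the Cu²⁺/Cu couple is the anode.
E°cell = E°(cathode) − E°(anode) = +0.845 − (+0.330) = +0.515 V.

+0.515 V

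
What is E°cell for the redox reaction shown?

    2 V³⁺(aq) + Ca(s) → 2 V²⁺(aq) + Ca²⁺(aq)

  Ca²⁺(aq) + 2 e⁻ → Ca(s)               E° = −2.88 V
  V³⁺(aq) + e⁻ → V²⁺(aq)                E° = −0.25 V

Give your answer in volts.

V³⁺(aq) gains electrons, so the V³⁺/V²⁺ couple is the cathode; the Ca²⁺/Ca couple is the anode.
E°cell = E°(cathode) − E°(anode) = −0.25 − (−2.88) = +2.63 V.

+2.63 V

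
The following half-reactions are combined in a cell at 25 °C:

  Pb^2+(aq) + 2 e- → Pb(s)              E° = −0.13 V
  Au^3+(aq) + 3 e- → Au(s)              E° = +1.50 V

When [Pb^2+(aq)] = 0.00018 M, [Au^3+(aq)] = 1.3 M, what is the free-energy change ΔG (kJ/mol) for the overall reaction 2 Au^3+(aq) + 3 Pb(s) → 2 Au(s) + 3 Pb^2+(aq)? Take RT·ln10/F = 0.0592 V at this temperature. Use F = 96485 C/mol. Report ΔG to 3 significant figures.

E°cell = +1.50 − (−0.13) = +1.63 V; the balanced reaction transfers n = 6 electrons.
Q = [Pb^2+(aq)]^3 / [Au^3+(aq)]^2 = 3.45×10^−12, so log Q = −11.462 and E = +1.63 − (0.0592/6)(−11.462) = +1.7431 V.
ΔG = −nFE = −(6)(96485)(+1.7431) J/mol = −1010 kJ/mol.

−1010 kJ/mol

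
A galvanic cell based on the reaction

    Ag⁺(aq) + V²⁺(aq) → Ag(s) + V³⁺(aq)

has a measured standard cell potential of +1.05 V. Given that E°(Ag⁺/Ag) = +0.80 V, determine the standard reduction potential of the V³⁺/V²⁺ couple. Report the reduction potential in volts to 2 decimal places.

−0.25 V

In the reaction as written the Ag⁺/Ag couple is reduced (cathode) and V³⁺/V²⁺ is oxidized (anode), so E°cell = E°(Ag⁺/Ag) − E°(V³⁺/V²⁺).
E°(V³⁺/V²⁺) = E°(cathode) − E°cell = +0.80 − (+1.05) = −0.25 V.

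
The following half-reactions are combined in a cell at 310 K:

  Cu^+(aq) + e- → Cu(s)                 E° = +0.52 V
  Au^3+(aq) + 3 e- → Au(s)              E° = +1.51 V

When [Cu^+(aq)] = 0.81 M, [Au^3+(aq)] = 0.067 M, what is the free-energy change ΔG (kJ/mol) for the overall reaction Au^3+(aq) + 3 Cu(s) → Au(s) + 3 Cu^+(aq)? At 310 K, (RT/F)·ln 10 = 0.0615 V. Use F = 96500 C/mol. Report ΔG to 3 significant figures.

−281 kJ/mol

The standard cell potential is +1.51 − (+0.52) = +0.99 V, with n = 3 electrons in the balanced equation.
The reaction quotient is [Cu^+(aq)]^3 / [Au^3+(aq)] = 7.93; by Nernst, E = +0.99 − (0.0615/3)(0.899) = +0.9716 V.
ΔG = −nFE = −(3)(96500)(+0.9716) J/mol = −281 kJ/mol.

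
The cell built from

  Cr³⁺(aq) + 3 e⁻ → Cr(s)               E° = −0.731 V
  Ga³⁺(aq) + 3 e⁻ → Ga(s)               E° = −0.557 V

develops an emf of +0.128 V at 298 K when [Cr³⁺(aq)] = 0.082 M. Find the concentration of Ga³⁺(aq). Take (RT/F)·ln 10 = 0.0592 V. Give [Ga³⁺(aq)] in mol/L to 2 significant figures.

0.00038 M

With Ga³⁺/Ga at the cathode and Cr³⁺/Cr at the anode, E°cell = −0.557 − (−0.731) = +0.174 V (n = 3).
Since E = E° − (0.0592/n)·log Q, log Q = n(E° − E)/0.0592 = 2.331.
Balancing electrons gives Ga³⁺(aq) + Cr(s) → Ga(s) + Cr³⁺(aq); thus Q = [Cr³⁺(aq)] / [Ga³⁺(aq)].
Solving for the unknown gives log [Ga³⁺(aq)] = −3.417, so [Ga³⁺(aq)] ≈ 0.00038 M.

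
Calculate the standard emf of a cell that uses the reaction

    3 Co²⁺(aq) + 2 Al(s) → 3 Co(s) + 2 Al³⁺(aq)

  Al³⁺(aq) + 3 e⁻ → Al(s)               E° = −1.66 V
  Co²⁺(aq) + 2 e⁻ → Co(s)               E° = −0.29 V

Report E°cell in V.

+1.37 V

Co²⁺(aq) gains electrons, so the Co²⁺/Co couple is the cathode; the Al³⁺/Al couple is the anode.
E°cell = E°(cathode) − E°(anode) = −0.29 − (−1.66) = +1.37 V.
The positive value indicates the reaction is spontaneous as written.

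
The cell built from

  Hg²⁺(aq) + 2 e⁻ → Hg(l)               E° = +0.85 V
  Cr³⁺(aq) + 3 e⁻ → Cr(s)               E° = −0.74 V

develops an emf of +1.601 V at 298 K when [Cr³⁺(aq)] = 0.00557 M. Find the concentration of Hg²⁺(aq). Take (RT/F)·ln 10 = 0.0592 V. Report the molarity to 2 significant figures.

0.074 M

The Hg²⁺/Hg couple has the larger reduction potential, so it is the cathode: E°cell = +0.85 − (−0.74) = +1.59 V and n = 6.
Rearranging E = E° − (0.0592/n)·log Q gives log Q = 6(+1.59 − (+1.601))/0.0592 = −1.115.
Balancing electrons gives 3 Hg²⁺(aq) + 2 Cr(s) → 3 Hg(l) + 2 Cr³⁺(aq); thus Q = [Cr³⁺(aq)]^2 / [Hg²⁺(aq)]^3.
Substituting the known concentrations and solving, log [Hg²⁺(aq)] = −1.131 and [Hg²⁺(aq)] = 0.074 M.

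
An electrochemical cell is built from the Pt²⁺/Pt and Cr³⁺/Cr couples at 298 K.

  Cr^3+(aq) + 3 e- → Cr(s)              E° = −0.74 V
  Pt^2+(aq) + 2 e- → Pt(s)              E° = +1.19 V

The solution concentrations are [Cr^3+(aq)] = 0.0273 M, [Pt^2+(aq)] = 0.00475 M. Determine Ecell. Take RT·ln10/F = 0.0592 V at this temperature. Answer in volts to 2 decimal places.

+1.89 V

Pt²⁺/Pt is reduced (cathode, E° = +1.19 V) and Cr³⁺/Cr is oxidized (anode).
The standard potential is +1.19 − (−0.74) = +1.93 V and the balanced reaction transfers n = 6 electrons.
The balanced reaction is 3 Pt^2+(aq) + 2 Cr(s) → 3 Pt(s) + 2 Cr^3+(aq), so Q = [Cr^3+(aq)]^2 / [Pt^2+(aq)]^3 = 6.95×10^3 and log Q = 3.842.
Applying E = E° − (RT ln10/nF)·log Q gives +1.93 − (0.0592/6)(3.842) = +1.89 V.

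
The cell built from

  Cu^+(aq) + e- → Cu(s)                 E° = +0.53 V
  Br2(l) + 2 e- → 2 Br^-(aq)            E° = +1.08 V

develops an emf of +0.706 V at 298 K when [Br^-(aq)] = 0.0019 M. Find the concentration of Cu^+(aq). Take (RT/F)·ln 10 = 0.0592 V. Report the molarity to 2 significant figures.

1.2 M

Br₂/Br⁻ is the cathode (higher E°); E°cell = +1.08 − (+0.53) = +0.55 V with n = 2.
Since E = E° − (0.0592/n)·log Q, log Q = n(E° − E)/0.0592 = −5.270.
The balanced reaction is Br2(l) + 2 Cu(s) → 2 Br^-(aq) + 2 Cu^+(aq), so Q = [Br^-(aq)]^2·[Cu^+(aq)]^2.
Substituting the known concentrations and solving, log [Cu^+(aq)] = 0.086 and [Cu^+(aq)] = 1.2 M.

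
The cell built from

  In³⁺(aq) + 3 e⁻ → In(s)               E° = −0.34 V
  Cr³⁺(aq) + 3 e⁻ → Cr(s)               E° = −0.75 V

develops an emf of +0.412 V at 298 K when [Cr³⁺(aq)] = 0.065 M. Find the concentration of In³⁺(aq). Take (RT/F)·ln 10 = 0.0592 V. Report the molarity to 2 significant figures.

The In³⁺/In couple has the larger reduction potential, so it is the cathode: E°cell = −0.34 − (−0.75) = +0.41 V and n = 3.
Since E = E° − (0.0592/n)·log Q, log Q = n(E° − E)/0.0592 = −0.101.
For In³⁺(aq) + Cr(s) → In(s) + Cr³⁺(aq), the reaction quotient is Q = [Cr³⁺(aq)] / [In³⁺(aq)].
Solving for the unknown gives log [In³⁺(aq)] = −1.086, so [In³⁺(aq)] ≈ 0.082 M.

0.082 M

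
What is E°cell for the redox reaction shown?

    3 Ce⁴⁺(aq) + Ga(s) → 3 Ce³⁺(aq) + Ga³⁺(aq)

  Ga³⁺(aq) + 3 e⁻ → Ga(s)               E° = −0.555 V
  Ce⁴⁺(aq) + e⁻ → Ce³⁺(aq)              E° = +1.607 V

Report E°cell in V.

+2.162 V

In the reaction as written, Ce⁴⁺(aq) is reduced (cathode) and Ga³⁺(aq) is produced by oxidation at the anode.
E°cell = E°(cathode) − E°(anode) = +1.607 − (−0.555) = +2.162 V.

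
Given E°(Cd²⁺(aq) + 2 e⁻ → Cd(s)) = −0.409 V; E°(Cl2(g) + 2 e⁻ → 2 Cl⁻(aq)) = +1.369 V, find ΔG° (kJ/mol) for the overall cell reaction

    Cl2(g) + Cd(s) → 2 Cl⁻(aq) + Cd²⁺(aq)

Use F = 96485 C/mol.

−343 kJ/mol

In the reaction as written Cl2(g) is reduced, so the Cl₂/Cl⁻ couple is the cathode and Cd²⁺/Cd is the anode.
E°cell = +1.369 − (−0.409) = +1.778 V; balancing electrons gives n = 2.
ΔG° = −nFE°cell = −(2)(96485)(+1.778) J/mol = −343 kJ/mol.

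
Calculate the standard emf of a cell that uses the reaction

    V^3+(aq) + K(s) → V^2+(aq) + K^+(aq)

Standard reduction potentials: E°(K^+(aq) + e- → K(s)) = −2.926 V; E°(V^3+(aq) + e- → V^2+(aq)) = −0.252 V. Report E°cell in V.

+2.674 V

In the reaction as written, V^3+(aq) is reduced (cathode) and K^+(aq) is produced by oxidation at the anode.
E°cell = E°(cathode) − E°(anode) = −0.252 − (−2.926) = +2.674 V.
The positive value indicates the reaction is spontaneous as written.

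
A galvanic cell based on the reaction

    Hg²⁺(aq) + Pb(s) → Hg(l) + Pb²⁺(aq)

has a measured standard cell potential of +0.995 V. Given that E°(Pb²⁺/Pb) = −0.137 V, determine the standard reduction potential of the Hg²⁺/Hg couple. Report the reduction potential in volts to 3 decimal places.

+0.858 V

In the reaction as written the Hg²⁺/Hg couple is reduced (cathode) and Pb²⁺/Pb is oxidized (anode), so E°cell = E°(Hg²⁺/Hg) − E°(Pb²⁺/Pb).
E°(Hg²⁺/Hg) = E°cell + E°(anode) = +0.995 + (−0.137) = +0.858 V.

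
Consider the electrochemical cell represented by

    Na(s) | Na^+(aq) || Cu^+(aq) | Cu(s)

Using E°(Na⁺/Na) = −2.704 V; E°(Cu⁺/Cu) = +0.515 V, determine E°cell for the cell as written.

By convention the left-hand electrode in cell notation is the anode (oxidation) and the right-hand electrode is the cathode (reduction).
E°cell = E°(right) − E°(left) = +0.515 − (−2.704) = +3.219 V.

+3.219 V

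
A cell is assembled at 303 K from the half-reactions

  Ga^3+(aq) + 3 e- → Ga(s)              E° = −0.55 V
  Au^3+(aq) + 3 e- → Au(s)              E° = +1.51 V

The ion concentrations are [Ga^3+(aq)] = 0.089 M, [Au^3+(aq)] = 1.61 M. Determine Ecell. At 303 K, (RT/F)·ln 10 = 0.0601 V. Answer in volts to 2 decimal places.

Since E°(Au³⁺/Au) > E°(Ga³⁺/Ga), Au³⁺/Au serves as the cathode.
E°cell = E°cat − E°an = +1.51 − (−0.55) = +2.06 V; n = 3.
Balancing gives Au^3+(aq) + Ga(s) → Au(s) + Ga^3+(aq); hence Q = [Ga^3+(aq)] / [Au^3+(aq)] = 0.0553 (log Q = −1.257).
E = E° − (0.0601/n)·log Q = +2.06 − (0.0601/3)(−1.257) = +2.09 V.

+2.09 V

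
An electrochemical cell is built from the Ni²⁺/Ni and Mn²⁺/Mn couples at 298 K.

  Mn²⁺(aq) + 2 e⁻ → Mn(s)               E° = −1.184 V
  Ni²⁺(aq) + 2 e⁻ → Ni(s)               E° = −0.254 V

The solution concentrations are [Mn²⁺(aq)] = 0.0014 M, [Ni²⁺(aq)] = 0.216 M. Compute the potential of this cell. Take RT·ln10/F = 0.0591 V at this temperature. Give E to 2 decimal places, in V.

+0.99 V

Ni²⁺/Ni is reduced (cathode, E° = −0.254 V) and Mn²⁺/Mn is oxidized (anode).
E°cell = E°cat − E°an = −0.254 − (−1.184) = +0.930 V; n = 2.
For the overall reaction Ni²⁺(aq) + Mn(s) → Ni(s) + Mn²⁺(aq), Q = [Mn²⁺(aq)] / [Ni²⁺(aq)] = 0.00648, giving log Q = −2.188.
By the Nernst equation, E = +0.930 − (0.0591/2)·(−2.188) = +0.99 V.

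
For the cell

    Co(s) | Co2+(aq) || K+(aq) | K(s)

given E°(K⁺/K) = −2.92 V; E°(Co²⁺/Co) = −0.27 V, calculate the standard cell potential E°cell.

−2.65 V

By convention the left-hand electrode in cell notation is the anode (oxidation) and the right-hand electrode is the cathode (reduction).
E°cell = E°(right) − E°(left) = −2.92 − (−0.27) = −2.65 V.
The negative sign shows that, as written, the cell would require an external voltage to drive the reaction.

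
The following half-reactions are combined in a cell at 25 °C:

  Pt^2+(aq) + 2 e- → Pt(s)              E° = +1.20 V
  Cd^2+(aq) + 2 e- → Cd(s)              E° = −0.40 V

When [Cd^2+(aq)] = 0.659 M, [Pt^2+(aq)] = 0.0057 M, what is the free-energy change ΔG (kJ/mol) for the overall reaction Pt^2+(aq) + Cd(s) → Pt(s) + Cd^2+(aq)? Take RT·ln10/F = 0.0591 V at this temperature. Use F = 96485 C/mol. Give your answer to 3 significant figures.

−297 kJ/mol

E°cell = +1.20 − (−0.40) = +1.60 V; the balanced reaction transfers n = 2 electrons.
Q = [Cd^2+(aq)] / [Pt^2+(aq)] = 116, so log Q = 2.063 and E = +1.60 − (0.0591/2)(2.063) = +1.5390 V.
Finally ΔG = −nFE = −(2)(96485 C/mol)(+1.5390 V) = −297 kJ/mol.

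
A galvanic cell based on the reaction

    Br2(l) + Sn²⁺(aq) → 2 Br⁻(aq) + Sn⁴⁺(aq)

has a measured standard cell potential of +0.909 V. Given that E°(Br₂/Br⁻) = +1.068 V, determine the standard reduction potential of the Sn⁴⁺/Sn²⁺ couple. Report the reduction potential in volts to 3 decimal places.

+0.159 V

In the reaction as written the Br₂/Br⁻ couple is reduced (cathode) and Sn⁴⁺/Sn²⁺ is oxidized (anode), so E°cell = E°(Br₂/Br⁻) − E°(Sn⁴⁺/Sn²⁺).
E°(Sn⁴⁺/Sn²⁺) = E°(cathode) − E°cell = +1.068 − (+0.909) = +0.159 V.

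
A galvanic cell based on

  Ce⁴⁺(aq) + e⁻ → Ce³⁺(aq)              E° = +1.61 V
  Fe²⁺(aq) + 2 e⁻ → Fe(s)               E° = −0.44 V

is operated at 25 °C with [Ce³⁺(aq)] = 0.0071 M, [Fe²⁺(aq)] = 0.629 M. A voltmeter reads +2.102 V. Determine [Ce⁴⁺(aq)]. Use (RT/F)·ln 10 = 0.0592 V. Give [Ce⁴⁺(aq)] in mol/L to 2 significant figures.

0.043 M

The Ce⁴⁺/Ce³⁺ couple has the larger reduction potential, so it is the cathode: E°cell = +1.61 − (−0.44) = +2.05 V and n = 2.
Rearranging E = E° − (0.0592/n)·log Q gives log Q = 2(+2.05 − (+2.102))/0.0592 = −1.757.
The balanced reaction is 2 Ce⁴⁺(aq) + Fe(s) → 2 Ce³⁺(aq) + Fe²⁺(aq), so Q = ([Ce³⁺(aq)]^2·[Fe²⁺(aq)]) / [Ce⁴⁺(aq)]^2.
Isolating [Ce⁴⁺(aq)] in Q = 10^{−1.757} yields log [Ce⁴⁺(aq)] = −1.371, i.e. 0.043 M.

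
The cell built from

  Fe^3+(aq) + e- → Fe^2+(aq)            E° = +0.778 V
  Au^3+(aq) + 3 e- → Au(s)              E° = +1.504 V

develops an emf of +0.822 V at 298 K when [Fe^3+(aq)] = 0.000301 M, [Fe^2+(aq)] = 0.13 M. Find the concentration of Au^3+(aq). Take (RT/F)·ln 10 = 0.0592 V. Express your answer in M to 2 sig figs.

0.00091 M

The Au³⁺/Au couple has the larger reduction potential, so it is the cathode: E°cell = +1.504 − (+0.778) = +0.726 V and n = 3.
Rearranging E = E° − (0.0592/n)·log Q gives log Q = 3(+0.726 − (+0.822))/0.0592 = −4.865.
For Au^3+(aq) + 3 Fe^2+(aq) → Au(s) + 3 Fe^3+(aq), the reaction quotient is Q = [Fe^3+(aq)]^3 / ([Au^3+(aq)]·[Fe^2+(aq)]^3).
Isolating [Au^3+(aq)] in Q = 10^{−4.865} yields log [Au^3+(aq)] = −3.041, i.e. 0.00091 M.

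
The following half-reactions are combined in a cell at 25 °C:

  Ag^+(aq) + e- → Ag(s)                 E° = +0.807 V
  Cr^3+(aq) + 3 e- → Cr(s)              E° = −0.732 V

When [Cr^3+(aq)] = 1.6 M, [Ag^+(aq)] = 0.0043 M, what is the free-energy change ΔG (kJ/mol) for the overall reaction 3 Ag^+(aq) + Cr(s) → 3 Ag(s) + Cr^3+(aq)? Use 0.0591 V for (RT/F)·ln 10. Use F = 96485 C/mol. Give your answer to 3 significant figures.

With Ag⁺/Ag reduced at the cathode, E°cell = +0.807 − (−0.732) = +1.539 V and n = 3.
Q = [Cr^3+(aq)] / [Ag^+(aq)]^3 = 2.01×10^7, so log Q = 7.304 and E = +1.539 − (0.0591/3)(7.304) = +1.3951 V.
Then ΔG = −nFE = −3 × 96485 × +1.3951 J/mol = −404 kJ/mol.

−404 kJ/mol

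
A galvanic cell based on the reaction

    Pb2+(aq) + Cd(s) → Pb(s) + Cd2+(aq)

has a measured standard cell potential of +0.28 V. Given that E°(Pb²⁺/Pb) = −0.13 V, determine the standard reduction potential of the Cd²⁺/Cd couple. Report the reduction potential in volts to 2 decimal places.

In the reaction as written the Pb²⁺/Pb couple is reduced (cathode) and Cd²⁺/Cd is oxidized (anode), so E°cell = E°(Pb²⁺/Pb) − E°(Cd²⁺/Cd).
E°(Cd²⁺/Cd) = E°(cathode) − E°cell = −0.13 − (+0.28) = −0.41 V.

−0.41 V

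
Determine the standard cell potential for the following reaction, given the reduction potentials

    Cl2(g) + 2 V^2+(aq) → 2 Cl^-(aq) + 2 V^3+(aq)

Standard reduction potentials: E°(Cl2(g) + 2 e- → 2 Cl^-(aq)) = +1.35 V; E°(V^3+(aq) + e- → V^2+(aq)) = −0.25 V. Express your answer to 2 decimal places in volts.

+1.60 V

In the reaction as written, Cl2(g) is reduced (cathode) and V^3+(aq) is produced by oxidation at the anode.
E°cell = E°(cathode) − E°(anode) = +1.35 − (−0.25) = +1.60 V.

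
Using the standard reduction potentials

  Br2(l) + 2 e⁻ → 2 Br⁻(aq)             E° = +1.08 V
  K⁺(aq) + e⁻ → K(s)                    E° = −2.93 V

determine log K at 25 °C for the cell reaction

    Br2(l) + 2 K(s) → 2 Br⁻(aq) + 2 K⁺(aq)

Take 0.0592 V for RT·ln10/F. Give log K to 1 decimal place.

log K = 135.5

The Br₂/Br⁻ couple is reduced (cathode); E°cell = +1.08 − (−2.93) = +4.01 V with n = 2.
At equilibrium E = 0, so log K = nE°cell / 0.0592 = (2)(+4.01) / 0.0592 = 135.5.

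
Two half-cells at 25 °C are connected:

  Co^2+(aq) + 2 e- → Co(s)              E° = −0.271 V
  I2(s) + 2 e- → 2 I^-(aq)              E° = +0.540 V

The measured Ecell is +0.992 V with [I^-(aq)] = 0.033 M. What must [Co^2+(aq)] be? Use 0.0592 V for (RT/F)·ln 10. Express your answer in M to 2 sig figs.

0.00070 M

With I₂/I⁻ at the cathode and Co²⁺/Co at the anode, E°cell = +0.540 − (−0.271) = +0.811 V (n = 2).
Rearranging E = E° − (0.0592/n)·log Q gives log Q = 2(+0.811 − (+0.992))/0.0592 = −6.115.
Balancing electrons gives I2(s) + Co(s) → 2 I^-(aq) + Co^2+(aq); thus Q = [I^-(aq)]^2·[Co^2+(aq)].
Solving for the unknown gives log [Co^2+(aq)] = −3.152, so [Co^2+(aq)] ≈ 0.00070 M.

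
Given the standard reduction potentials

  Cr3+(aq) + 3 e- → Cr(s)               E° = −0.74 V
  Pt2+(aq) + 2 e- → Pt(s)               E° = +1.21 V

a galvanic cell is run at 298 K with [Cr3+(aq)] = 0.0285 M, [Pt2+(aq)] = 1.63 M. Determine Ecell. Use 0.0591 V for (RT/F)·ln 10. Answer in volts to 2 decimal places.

+1.99 V

The Pt²⁺/Pt couple has the more positive E°, so it is the cathode; Cr³⁺/Cr is the anode.
E°cell = +1.21 − (−0.74) = +1.95 V, with n = 6 electrons transferred.
Balancing gives 3 Pt2+(aq) + 2 Cr(s) → 3 Pt(s) + 2 Cr3+(aq); hence Q = [Cr3+(aq)]^2 / [Pt2+(aq)]^3 = 0.000188 (log Q = −3.727).
E = E° − (0.0591/n)·log Q = +1.95 − (0.0591/6)(−3.727) = +1.99 V.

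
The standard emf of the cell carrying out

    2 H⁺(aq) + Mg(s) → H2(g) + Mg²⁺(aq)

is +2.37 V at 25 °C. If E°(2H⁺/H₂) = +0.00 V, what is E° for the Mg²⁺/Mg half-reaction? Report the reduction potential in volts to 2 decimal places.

−2.37 V

In the reaction as written the 2H⁺/H₂ couple is reduced (cathode) and Mg²⁺/Mg is oxidized (anode), so E°cell = E°(2H⁺/H₂) − E°(Mg²⁺/Mg).
E°(Mg²⁺/Mg) = E°(cathode) − E°cell = +0.00 − (+2.37) = −2.37 V.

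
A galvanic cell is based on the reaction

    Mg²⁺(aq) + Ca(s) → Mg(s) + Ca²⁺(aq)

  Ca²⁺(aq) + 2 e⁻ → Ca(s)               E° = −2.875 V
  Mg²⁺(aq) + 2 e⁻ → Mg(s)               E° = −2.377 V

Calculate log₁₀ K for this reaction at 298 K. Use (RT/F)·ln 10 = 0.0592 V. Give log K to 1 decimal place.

The Mg²⁺/Mg couple is reduced (cathode); E°cell = −2.377 − (−2.875) = +0.498 V with n = 2.
At equilibrium E = 0, so log K = nE°cell / 0.0592 = (2)(+0.498) / 0.0592 = 16.8.

log K = 16.8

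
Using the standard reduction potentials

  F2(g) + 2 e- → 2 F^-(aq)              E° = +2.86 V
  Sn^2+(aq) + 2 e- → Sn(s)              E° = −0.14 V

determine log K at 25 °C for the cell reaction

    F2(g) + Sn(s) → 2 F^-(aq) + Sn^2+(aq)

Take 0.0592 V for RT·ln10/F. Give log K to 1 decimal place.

The F₂/F⁻ couple is reduced (cathode); E°cell = +2.86 − (−0.14) = +3.00 V with n = 2.
At equilibrium E = 0, so log K = nE°cell / 0.0592 = (2)(+3.00) / 0.0592 = 101.4.

log K = 101.4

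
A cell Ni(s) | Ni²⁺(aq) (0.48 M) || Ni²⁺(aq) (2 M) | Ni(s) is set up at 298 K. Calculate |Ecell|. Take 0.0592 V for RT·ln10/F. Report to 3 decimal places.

0.018 V

For a concentration cell E°cell = 0, since both electrodes use the same couple.
The compartment with the higher Ni²⁺(aq) concentration (2 M) acts as the cathode; ions are reduced there and produced at the dilute (0.48 M) anode.
With n = 2, Ecell = −(0.0592/2)·log([dilute]/[conc]) = −(0.0592/2)·log(0.48/2) = +0.018 V.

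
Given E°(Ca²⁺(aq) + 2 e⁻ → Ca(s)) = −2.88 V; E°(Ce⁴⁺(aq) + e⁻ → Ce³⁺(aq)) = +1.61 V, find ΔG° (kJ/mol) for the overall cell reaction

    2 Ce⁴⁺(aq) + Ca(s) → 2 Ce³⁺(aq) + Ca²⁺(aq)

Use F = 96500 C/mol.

−867 kJ/mol

In the reaction as written Ce⁴⁺(aq) is reduced, so the Ce⁴⁺/Ce³⁺ couple is the cathode and Ca²⁺/Ca is the anode.
E°cell = +1.61 − (−2.88) = +4.49 V; balancing electrons gives n = 2.
ΔG° = −nFE°cell = −(2)(96500)(+4.49) J/mol = −867 kJ/mol.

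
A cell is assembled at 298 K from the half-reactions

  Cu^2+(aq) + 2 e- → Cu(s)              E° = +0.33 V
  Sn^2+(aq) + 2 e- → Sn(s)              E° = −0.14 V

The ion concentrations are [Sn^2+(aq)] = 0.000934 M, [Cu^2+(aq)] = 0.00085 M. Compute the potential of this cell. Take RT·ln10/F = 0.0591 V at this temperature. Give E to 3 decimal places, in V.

+0.469 V

Since E°(Cu²⁺/Cu) > E°(Sn²⁺/Sn), Cu²⁺/Cu serves as the cathode.
The standard potential is +0.33 − (−0.14) = +0.47 V and the balanced reaction transfers n = 2 electrons.
The balanced reaction is Cu^2+(aq) + Sn(s) → Cu(s) + Sn^2+(aq), so Q = [Sn^2+(aq)] / [Cu^2+(aq)] = 1.1 and log Q = 0.041.
By the Nernst equation, E = +0.47 − (0.0591/2)·(0.041) = +0.469 V.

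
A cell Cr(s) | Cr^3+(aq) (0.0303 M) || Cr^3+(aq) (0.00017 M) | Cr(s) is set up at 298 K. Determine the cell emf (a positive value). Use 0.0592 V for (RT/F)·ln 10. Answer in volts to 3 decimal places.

For a concentration cell E°cell = 0, since both electrodes use the same couple.
The compartment with the higher Cr^3+(aq) concentration (0.0303 M) acts as the cathode; ions are reduced there and produced at the dilute (0.00017 M) anode.
With n = 3, Ecell = −(0.0592/3)·log([dilute]/[conc]) = −(0.0592/3)·log(0.00017/0.0303) = +0.044 V.

0.044 V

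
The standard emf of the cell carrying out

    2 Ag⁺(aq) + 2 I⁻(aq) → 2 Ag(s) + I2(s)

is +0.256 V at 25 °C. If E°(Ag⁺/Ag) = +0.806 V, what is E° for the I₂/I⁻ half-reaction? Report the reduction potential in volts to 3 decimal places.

In the reaction as written the Ag⁺/Ag couple is reduced (cathode) and I₂/I⁻ is oxidized (anode), so E°cell = E°(Ag⁺/Ag) − E°(I₂/I⁻).
E°(I₂/I⁻) = E°(cathode) − E°cell = +0.806 − (+0.256) = +0.550 V.

+0.550 V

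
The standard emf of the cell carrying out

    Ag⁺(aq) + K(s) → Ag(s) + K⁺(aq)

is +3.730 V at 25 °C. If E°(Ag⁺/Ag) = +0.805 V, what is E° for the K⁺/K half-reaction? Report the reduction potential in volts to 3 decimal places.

In the reaction as written the Ag⁺/Ag couple is reduced (cathode) and K⁺/K is oxidized (anode), so E°cell = E°(Ag⁺/Ag) − E°(K⁺/K).
E°(K⁺/K) = E°(cathode) − E°cell = +0.805 − (+3.730) = −2.925 V.

−2.925 V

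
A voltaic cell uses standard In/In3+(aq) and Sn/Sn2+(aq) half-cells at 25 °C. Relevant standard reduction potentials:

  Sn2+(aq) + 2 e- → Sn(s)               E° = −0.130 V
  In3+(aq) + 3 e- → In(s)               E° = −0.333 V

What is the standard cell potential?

Of the two couples in this cell, the one with the more positive reduction potential is reduced at the cathode: here that is Sn²⁺/Sn (−0.130 V); In³⁺/In (−0.333 V) is the anode.
E°cell = E°(cathode) − E°(anode) = −0.130 − (−0.333) = +0.203 V.

+0.203 V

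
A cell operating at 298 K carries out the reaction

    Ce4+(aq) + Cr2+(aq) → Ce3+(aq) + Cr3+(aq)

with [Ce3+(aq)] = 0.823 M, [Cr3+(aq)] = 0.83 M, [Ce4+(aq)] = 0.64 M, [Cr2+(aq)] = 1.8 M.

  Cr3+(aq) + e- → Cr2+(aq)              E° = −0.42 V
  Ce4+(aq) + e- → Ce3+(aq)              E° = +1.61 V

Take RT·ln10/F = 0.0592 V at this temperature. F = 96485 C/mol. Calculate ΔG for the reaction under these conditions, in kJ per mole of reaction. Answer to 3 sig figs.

E°cell = +1.61 − (−0.42) = +2.03 V; the balanced reaction transfers n = 1 electron.
The reaction quotient is ([Ce3+(aq)]·[Cr3+(aq)]) / ([Ce4+(aq)]·[Cr2+(aq)]) = 0.593; by Nernst, E = +2.03 − (0.0592/1)(−0.227) = +2.0434 V.
Then ΔG = −nFE = −1 × 96485 × +2.0434 J/mol = −197 kJ/mol.

−197 kJ/mol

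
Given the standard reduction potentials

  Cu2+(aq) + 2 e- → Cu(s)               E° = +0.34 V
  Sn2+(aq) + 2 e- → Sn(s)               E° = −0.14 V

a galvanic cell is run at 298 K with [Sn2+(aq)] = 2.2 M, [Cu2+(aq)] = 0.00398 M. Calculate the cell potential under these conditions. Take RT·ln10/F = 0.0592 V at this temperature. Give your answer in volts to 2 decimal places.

+0.40 V

Since E°(Cu²⁺/Cu) > E°(Sn²⁺/Sn), Cu²⁺/Cu serves as the cathode.
E°cell = E°cat − E°an = +0.34 − (−0.14) = +0.48 V; n = 2.
For the overall reaction Cu2+(aq) + Sn(s) → Cu(s) + Sn2+(aq), Q = [Sn2+(aq)] / [Cu2+(aq)] = 553, giving log Q = 2.743.
Applying E = E° − (RT ln10/nF)·log Q gives +0.48 − (0.0592/2)(2.743) = +0.40 V.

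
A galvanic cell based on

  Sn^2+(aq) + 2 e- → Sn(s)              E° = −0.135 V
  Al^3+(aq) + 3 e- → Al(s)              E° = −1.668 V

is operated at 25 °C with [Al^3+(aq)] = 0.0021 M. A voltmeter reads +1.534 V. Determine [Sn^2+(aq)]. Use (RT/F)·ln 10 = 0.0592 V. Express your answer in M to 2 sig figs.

With Sn²⁺/Sn at the cathode and Al³⁺/Al at the anode, E°cell = −0.135 − (−1.668) = +1.533 V (n = 6).
From the Nernst equation, log Q = n(E° − E)/0.0592 = 6·(+1.533 − (+1.534))/0.0592 = −0.101.
The balanced reaction is 3 Sn^2+(aq) + 2 Al(s) → 3 Sn(s) + 2 Al^3+(aq), so Q = [Al^3+(aq)]^2 / [Sn^2+(aq)]^3.
Substituting the known concentrations and solving, log [Sn^2+(aq)] = −1.752 and [Sn^2+(aq)] = 0.018 M.

0.018 M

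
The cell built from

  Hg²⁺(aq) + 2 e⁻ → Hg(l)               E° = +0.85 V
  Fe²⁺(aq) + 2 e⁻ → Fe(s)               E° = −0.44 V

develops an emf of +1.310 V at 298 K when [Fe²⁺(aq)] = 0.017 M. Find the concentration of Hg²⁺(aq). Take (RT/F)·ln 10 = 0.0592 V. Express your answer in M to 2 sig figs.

0.081 M

Hg²⁺/Hg is the cathode (higher E°); E°cell = +0.85 − (−0.44) = +1.29 V with n = 2.
From the Nernst equation, log Q = n(E° − E)/0.0592 = 2·(+1.29 − (+1.310))/0.0592 = −0.676.
For Hg²⁺(aq) + Fe(s) → Hg(l) + Fe²⁺(aq), the reaction quotient is Q = [Fe²⁺(aq)] / [Hg²⁺(aq)].
Solving for the unknown gives log [Hg²⁺(aq)] = −1.094, so [Hg²⁺(aq)] ≈ 0.081 M.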